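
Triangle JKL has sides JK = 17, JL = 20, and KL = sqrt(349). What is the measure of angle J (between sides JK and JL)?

cos(J) = (17² + 20² - (sqrt(349))²) / (2 × 17 × 20) = 1/2, so J = arccos(1/2) = 60°.

60°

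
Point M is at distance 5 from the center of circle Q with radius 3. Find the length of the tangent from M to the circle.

tangent = √(d² - r²) = √(5² - 3²) = √(25 - 9) = √16 = 4

4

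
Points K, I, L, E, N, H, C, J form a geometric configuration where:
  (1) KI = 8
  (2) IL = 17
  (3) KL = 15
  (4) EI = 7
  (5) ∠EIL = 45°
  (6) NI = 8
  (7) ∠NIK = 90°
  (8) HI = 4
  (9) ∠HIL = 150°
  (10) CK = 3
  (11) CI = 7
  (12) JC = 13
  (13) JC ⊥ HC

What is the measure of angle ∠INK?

Step 1: By the law of cosines on triangle NIK: NK² = 8² + 8² − 2·8·8·cos(90°) = 128, so NK = 8·√2.
Step 2: By the inverse law of cosines on triangle INK: cos(∠INK) = (8² + (8·√2)² − 8²) / (2·8·8·√2) = 128/181.02 = 0.7071, so ∠INK = 45°.

Therefore, the measure of angle ∠INK = 45°.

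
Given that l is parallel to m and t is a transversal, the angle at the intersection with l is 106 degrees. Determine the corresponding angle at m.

Corresponding angles formed by parallel lines and a transversal are equal.
The given angle is 106 degrees.
The corresponding angle = 106 degrees.

106 degrees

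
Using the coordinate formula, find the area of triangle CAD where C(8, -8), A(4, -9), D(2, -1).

The Shoelace formula computes the area from vertex coordinates by summing cross products.
For vertices (8,-8), (4,-9), (2,-1):
Signed sum = 8*-9 - 4*-8 + 4*-1 - 2*-9 + 2*-8 - 8*-1
= -40 + 14 + -8 = -34
Area = (1/2)|-34| = 17.

17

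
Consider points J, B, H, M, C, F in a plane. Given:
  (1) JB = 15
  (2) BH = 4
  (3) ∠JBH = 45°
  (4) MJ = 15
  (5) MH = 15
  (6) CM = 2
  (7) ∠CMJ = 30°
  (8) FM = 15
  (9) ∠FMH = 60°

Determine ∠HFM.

Step 1: By the law of cosines on triangle FMH: FH² = 15² + 15² − 2·15·15·cos(60°) = 225, so FH = 15.
Step 2: By the inverse law of cosines on triangle HFM: cos(∠HFM) = (15² + 15² − 15²) / (2·15·15) = 225/450 = 0.5, so ∠HFM = 60°.

Therefore, the measure of angle ∠HFM = 60°.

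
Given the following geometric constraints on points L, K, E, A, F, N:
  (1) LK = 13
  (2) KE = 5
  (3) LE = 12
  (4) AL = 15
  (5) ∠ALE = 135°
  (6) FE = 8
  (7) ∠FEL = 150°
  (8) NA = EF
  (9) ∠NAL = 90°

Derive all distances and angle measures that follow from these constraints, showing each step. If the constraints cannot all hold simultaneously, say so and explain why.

The constraints are consistent.

From the given relations:
  NA = EF = 8

Step 1: From LE = 12, EF = 8, and ∠LEF = 150°, by the law of cosines:
  LF² = LE² + EF² - 2·LE·EF·cos(150°) = 144 + 64 + 166.3 = 374.3
  LF ≈ 19.35

Step 2: From LA = 15, AN = 8, and ∠LAN = 90°, by the law of cosines:
  LN² = LA² + AN² - 2·LA·AN·cos(90°) = 225 + 64 - 0 = 289
  LN = 17

Step 3: From EL = 12, LA = 15, and ∠ELA = 135°, by the law of cosines:
  EA² = EL² + LA² - 2·EL·LA·cos(135°) = 144 + 225 + 254.6 = 623.6
  EA ≈ 24.97

Step 4: From LE = 12, LK = 13, EK = 5, by the inverse law of cosines:
  cos(∠ELK) = (LE² + LK² - EK²) / (2·LE·LK)
  ∠ELK = 22.62°

Step 5: From KE = 5, KL = 13, EL = 12, by the inverse law of cosines:
  cos(∠EKL) = (KE² + KL² - EL²) / (2·KE·KL)
  ∠EKL = 67.38°

Step 6: From EK = 5, EL = 12, KL = 13, by the inverse law of cosines:
  cos(∠KEL) = (EK² + EL² - KL²) / (2·EK·EL)
  ∠KEL = 90°

Step 7: From LA = 15, LN = 17, AN = 8, by the inverse law of cosines:
  cos(∠ALN) = (LA² + LN² - AN²) / (2·LA·LN)
  ∠ALN = 28.07°

Step 8: From LE = 12, LF = 19.35, EF = 8, by the inverse law of cosines:
  cos(∠ELF) = (LE² + LF² - EF²) / (2·LE·LF)
  ∠ELF = 11.93°

Step 9: From EA = 24.97, EL = 12, AL = 15, by the inverse law of cosines:
  cos(∠AEL) = (EA² + EL² - AL²) / (2·EA·EL)
  ∠AEL = 25.14°

Step 10: From AE = 24.97, AL = 15, EL = 12, by the inverse law of cosines:
  cos(∠EAL) = (AE² + AL² - EL²) / (2·AE·AL)
  ∠EAL = 19.86°

Step 11: From FE = 8, FL = 19.35, EL = 12, by the inverse law of cosines:
  cos(∠EFL) = (FE² + FL² - EL²) / (2·FE·FL)
  ∠EFL = 18.07°

Step 12: From NA = 8, NL = 17, AL = 15, by the inverse law of cosines:
  cos(∠ANL) = (NA² + NL² - AL²) / (2·NA·NL)
  ∠ANL = 61.93°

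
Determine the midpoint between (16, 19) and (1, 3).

The midpoint is the point halfway along the segment.
Move half the horizontal distance: 16 + (1 - 16)/2 = 16 + -15/2 = 17/2
Move half the vertical distance: 19 + (3 - 19)/2 = 19 + -16/2 = 11
Midpoint = (17/2, 11)

(17/2, 11)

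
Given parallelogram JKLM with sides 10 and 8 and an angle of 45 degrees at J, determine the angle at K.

In a parallelogram, consecutive angles are supplementary (sum to 180°).
angle K = 180 - angle J
angle K = 180 - 45
angle K = 135 degrees

135 degrees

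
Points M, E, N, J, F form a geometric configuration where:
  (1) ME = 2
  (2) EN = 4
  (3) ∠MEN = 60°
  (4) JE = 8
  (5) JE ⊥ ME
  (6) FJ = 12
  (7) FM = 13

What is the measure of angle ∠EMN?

Step 1: By the law of cosines on triangle MEN: MN² = 2² + 4² − 2·2·4·cos(60°) = 12, so MN = 2·√3.
Step 2: By the inverse law of cosines on triangle EMN: cos(∠EMN) = (2² + (2·√3)² − 4²) / (2·2·2·√3) = 0/13.86 = 0, so ∠EMN = 90°.

Therefore, the measure of angle ∠EMN = 90°.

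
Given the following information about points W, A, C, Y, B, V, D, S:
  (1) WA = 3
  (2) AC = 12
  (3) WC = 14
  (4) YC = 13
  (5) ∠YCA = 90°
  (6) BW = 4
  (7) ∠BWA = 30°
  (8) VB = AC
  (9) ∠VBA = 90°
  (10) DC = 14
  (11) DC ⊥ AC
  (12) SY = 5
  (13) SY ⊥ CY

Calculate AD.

Step 1: By the law of cosines on triangle ACD: AD² = 12² + 14² − 2·12·14·cos(90°) = 340, so AD = 2·√85.

Therefore, the length of AD = 2·√85.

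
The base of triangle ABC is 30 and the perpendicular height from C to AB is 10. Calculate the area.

Area = (1/2)(30)(10) = 150

150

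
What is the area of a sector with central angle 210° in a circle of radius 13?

Sector area = π(13²)(7/12) = 1183*pi/12

1183*pi/12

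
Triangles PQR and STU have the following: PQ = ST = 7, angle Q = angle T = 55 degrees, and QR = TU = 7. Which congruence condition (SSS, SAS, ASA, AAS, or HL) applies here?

The given information matches SAS: Two pairs of corresponding sides and the included angle are equal (Side-Angle-Side).

SAS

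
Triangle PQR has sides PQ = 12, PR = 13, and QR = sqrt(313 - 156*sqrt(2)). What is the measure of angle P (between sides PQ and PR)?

By the inverse law of cosines: cos(P) = (PQ² + PR² - QR²) / (2 × PQ × PR)
cos(P) = (12² + 13² - (sqrt(313 - 156*sqrt(2)))²) / (2 × 12 × 13)
cos(P) = (144 + 169 - (313 - 156*sqrt(2))) / 312
cos(P) = sqrt(2)/2
P = arccos(sqrt(2)/2) = 45°

45°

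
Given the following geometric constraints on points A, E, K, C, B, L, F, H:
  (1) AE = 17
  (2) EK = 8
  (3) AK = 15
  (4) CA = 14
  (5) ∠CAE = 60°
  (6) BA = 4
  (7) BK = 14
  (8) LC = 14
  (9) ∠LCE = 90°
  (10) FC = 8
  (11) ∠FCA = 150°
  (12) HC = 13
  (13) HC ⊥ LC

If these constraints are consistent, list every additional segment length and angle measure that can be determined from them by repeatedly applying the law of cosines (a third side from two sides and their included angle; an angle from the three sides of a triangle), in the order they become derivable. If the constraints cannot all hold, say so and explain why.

The constraints are consistent. Derivable facts, in order:
After 1 step:
- AF ≈ 21.31
- EC ≈ 15.72
- LH ≈ 19.1
- ∠ABK = 96.67°
- ∠AEK = 61.93°
- ∠AKB = 15.36°
- ∠AKE = 90°
- ∠BAK = 67.98°
- ∠EAK = 28.07°
After 2 steps:
- EL ≈ 21.05
- ∠ACE = 69.52°
- ∠AEC = 50.48°
- ∠AFC = 19.18°
- ∠CAF = 10.82°
- ∠CHL = 47.12°
- ∠CLH = 42.88°
After 3 steps:
- ∠CEL = 41.69°
- ∠CLE = 48.31°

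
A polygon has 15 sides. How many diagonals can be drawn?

Total line segments between 15 vertices = C(15,2) = 105.
Subtract the 15 sides: 105 - 15 = 90 diagonals.

90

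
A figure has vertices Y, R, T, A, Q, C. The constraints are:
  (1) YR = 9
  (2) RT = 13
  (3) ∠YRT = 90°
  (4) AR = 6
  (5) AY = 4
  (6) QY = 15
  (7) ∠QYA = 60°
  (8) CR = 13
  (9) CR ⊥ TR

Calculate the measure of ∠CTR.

Step 1: By the law of cosines on triangle TRC: TC² = 13² + 13² − 2·13·13·cos(90°) = 338, so TC = 13·√2.
Step 2: By the inverse law of cosines on triangle CTR: cos(∠CTR) = ((13·√2)² + 13² − 13²) / (2·13·√2·13) = 338/478 = 0.7071, so ∠CTR = 45°.

Therefore, the measure of angle ∠CTR = 45°.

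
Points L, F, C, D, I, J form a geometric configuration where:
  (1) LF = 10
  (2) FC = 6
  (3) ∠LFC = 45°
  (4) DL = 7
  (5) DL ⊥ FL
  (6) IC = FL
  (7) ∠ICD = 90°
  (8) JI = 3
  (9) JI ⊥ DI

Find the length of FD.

Step 1: By the law of cosines on triangle FLD: FD² = 10² + 7² − 2·10·7·cos(90°) = 149, so FD = √149.

Therefore, the length of FD = √149.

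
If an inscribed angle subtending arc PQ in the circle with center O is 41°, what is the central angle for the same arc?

By the inscribed angle theorem, the central angle is twice the inscribed angle.
Central angle = 2 × 41° = 82°

82°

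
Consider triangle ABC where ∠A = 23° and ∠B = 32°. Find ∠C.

The interior angles sum to 180°: angle C = 180 - 23 - 32 = 125°.
The triangle is obtuse (angles 23°, 32°, 125°).

125 degrees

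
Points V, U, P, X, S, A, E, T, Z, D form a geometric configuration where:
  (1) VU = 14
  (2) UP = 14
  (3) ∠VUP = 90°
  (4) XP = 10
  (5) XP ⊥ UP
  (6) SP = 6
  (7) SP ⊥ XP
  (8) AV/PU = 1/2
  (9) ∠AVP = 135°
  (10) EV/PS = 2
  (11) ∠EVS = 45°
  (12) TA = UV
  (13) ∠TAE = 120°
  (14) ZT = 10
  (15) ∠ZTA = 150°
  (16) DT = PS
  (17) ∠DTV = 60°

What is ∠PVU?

Step 1: By the law of cosines on triangle VUP: VP² = 14² + 14² − 2·14·14·cos(90°) = 392, so VP = 14·√2.
Step 2: By the inverse law of cosines on triangle PVU: cos(∠PVU) = ((14·√2)² + 14² − 14²) / (2·14·√2·14) = 392/554.37 = 0.7071, so ∠PVU = 45°.

Therefore, the measure of angle ∠PVU = 45°.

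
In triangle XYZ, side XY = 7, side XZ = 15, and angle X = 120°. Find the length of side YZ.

Law of cosines: YZ^2 = 7^2 + 15^2 - 2(7)(15)cos(120°) = 379, so YZ = sqrt(379).

sqrt(379)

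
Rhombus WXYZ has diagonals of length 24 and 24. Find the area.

Area of a rhombus = (d1 * d2) / 2
Area = (24 * 24) / 2
Area = 576 / 2
Area = 288

288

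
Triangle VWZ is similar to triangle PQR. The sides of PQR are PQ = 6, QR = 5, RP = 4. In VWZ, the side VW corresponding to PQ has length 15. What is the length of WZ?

k = 15/6 = 5/2. WZ = 5/2 * 5 = 25/2.

25/2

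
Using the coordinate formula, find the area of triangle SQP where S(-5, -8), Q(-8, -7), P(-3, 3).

Using the Shoelace formula for a triangle:
Area = (1/2)|x0(y1 - y2) + x1(y2 - y0) + x2(y0 - y1)|
Area = (1/2)|-5(-7 - 3) + -8(3 - -8) + -3(-8 - -7)|
Area = (1/2)|50 + -88 + 3|
Area = (1/2)|-35|
Area = (1/2)(35)
Area = 35/2

35/2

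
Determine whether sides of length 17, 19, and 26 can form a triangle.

Sort the sides: 17, 19, 26.
It suffices to check that the sum of the two smallest exceeds the largest:
17 + 19 = 36 > 26. ✓
Yes, a valid triangle can be formed.

Yes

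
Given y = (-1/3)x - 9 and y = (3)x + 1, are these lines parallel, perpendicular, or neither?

Slope of line 1: m1 = -1/3
Slope of line 2: m2 = 3
m1 * m2 = -1, so perpendicular.

Perpendicular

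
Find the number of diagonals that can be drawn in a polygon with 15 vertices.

Total line segments between 15 vertices = C(15,2) = 105.
Subtract the 15 sides: 105 - 15 = 90 diagonals.

90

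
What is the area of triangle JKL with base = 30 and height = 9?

Area = (1/2) * base * height
Area = (1/2) * 30 * 9
Area = 135

135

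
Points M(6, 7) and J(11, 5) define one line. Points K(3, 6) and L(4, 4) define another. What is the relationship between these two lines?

Slope of line 1: m1 = (5 - 7)/(11 - 6) = -2/5 = -2/5
Slope of line 2: m2 = (4 - 6)/(4 - 3) = -2/1 = -2
m1 != m2 (-2/5 != -2), so not parallel.
m1 * m2 = (-2/5) * (-2) = 4/5 != -1, so not perpendicular.
The lines are neither parallel nor perpendicular.

Neither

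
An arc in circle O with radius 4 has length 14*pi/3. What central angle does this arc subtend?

The full circumference is 2πr = 8*pi.
The arc is 14*pi/3 / 8*pi = 7/12 of the full circle.
So the central angle = 7/12 × 360° = 210°.

210°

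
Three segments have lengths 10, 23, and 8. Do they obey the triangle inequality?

Check the triangle inequality: 10 + 8 = 18 ≤ 23.
Since the sum of two sides does not exceed the third, no triangle can be formed.

No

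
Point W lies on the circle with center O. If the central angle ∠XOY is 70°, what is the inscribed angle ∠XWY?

An inscribed angle intercepts an arc from a point on the circle, while the central angle intercepts the same arc from the center.
The inscribed angle is always half the central angle: 70° / 2 = 35°.

35°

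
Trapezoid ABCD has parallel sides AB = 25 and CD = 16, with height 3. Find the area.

Area of a trapezoid = (base1 + base2) * height / 2
Area = (25 + 16) * 3 / 2
Area = 41 * 3 / 2
Area = 123 / 2
Area = 123/2

123/2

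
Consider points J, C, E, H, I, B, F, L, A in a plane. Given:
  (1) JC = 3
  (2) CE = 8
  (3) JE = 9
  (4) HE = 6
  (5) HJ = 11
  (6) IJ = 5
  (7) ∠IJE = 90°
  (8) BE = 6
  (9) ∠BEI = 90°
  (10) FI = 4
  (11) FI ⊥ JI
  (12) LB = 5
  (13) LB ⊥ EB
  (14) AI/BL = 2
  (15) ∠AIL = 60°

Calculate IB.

Step 1: By the law of cosines on triangle EJI: EI² = 9² + 5² − 2·9·5·cos(90°) = 106, so EI = √106.
Step 2: By the law of cosines on triangle IEB: IB² = √106² + 6² − 2·√106·6·cos(90°) = 142, so IB = √142.

Therefore, the length of IB = √142.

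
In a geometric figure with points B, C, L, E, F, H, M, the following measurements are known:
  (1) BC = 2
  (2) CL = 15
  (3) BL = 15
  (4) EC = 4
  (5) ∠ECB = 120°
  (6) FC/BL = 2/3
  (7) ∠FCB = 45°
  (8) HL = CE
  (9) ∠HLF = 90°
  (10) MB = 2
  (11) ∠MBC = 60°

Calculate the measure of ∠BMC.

Step 1: By the law of cosines on triangle MBC: MC² = 2² + 2² − 2·2·2·cos(60°) = 4, so MC = 2.
Step 2: By the inverse law of cosines on triangle BMC: cos(∠BMC) = (2² + 2² − 2²) / (2·2·2) = 4/8 = 0.5, so ∠BMC = 60°.

Therefore, the measure of angle ∠BMC = 60°.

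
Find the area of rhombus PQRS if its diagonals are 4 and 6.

Area = (4 * 6) / 2 = 24 / 2 = 12

12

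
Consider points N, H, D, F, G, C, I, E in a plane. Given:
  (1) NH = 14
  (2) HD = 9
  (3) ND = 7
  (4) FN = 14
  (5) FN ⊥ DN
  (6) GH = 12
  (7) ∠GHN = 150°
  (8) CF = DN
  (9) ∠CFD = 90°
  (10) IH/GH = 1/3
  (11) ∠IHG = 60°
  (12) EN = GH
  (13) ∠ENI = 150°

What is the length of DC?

From the given relations: CF = DN = 7.
Step 1: By the law of cosines on triangle FND: FD² = 14² + 7² − 2·14·7·cos(90°) = 245, so FD = 7·√5.
Step 2: By the law of cosines on triangle DFC: DC² = (7·√5)² + 7² − 2·7·√5·7·cos(90°) = 294, so DC = 7·√6.

Therefore, the length of DC = 7·√6.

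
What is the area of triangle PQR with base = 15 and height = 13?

Area = (1/2) * base * height
Area = (1/2) * 15 * 13
Area = 195/2

195/2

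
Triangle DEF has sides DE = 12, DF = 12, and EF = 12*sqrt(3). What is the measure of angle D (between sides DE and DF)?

cos(D) = (12² + 12² - (12*sqrt(3))²) / (2 × 12 × 12) = -1/2, so D = arccos(-1/2) = 120°.

120°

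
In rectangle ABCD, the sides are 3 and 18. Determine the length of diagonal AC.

Using the Pythagorean theorem:
d² = 3² + 18² = 9 + 324 = 333
d = sqrt(333) = 3*sqrt(37)

3*sqrt(37)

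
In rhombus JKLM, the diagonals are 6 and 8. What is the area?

Area = (6 * 8) / 2 = 48 / 2 = 24

24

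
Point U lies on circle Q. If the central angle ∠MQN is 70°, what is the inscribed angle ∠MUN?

By the inscribed angle theorem, the inscribed angle is half the central angle.
Inscribed angle = 70° / 2 = 35°

35°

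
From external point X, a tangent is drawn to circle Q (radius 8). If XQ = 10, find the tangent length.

The tangent, radius, and line from the external point to the center form a right triangle.
The right angle is where the tangent meets the radius.
By the Pythagorean theorem: tangent² + 8² = 10²
tangent² = 100 - 64 = 36
tangent = 6

6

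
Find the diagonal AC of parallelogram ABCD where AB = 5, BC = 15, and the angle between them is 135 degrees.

Using the law of cosines:
d^2 = 5^2 + 15^2 - 2(5)(15)cos(135 degrees)
d^2 = 25 + 225 - 150*-sqrt(2)/2
d^2 = 75*sqrt(2) + 250
d = 5*sqrt(3*sqrt(2) + 10)

5*sqrt(3*sqrt(2) + 10)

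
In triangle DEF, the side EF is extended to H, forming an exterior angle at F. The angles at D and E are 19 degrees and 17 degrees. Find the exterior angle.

Exterior angle = 19 + 17 = 36 degrees (exterior angle theorem).

36 degrees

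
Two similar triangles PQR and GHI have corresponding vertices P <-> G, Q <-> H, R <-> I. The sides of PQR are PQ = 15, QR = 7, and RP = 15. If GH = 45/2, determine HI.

Since the triangles are similar, the ratio of corresponding sides is constant.
Scale factor k = GH / PQ = 45/2 / 15 = 3/2
HI = k * QR = 3/2 * 7 = 21/2

21/2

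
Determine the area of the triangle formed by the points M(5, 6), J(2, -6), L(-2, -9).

Using the Shoelace formula for a triangle:
Area = (1/2)|x0(y1 - y2) + x1(y2 - y0) + x2(y0 - y1)|
Area = (1/2)|5(-6 - -9) + 2(-9 - 6) + -2(6 - -6)|
Area = (1/2)|15 + -30 + -24|
Area = (1/2)|-39|
Area = (1/2)(39)
Area = 39/2

39/2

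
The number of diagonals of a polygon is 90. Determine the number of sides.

Using d = n(n - 3)/2, we solve 90 = n(n - 3)/2.
So n(n - 3) = 180.
Testing n = 15: 15 * 12 = 180 = 180. Correct.
The polygon has 15 sides.

15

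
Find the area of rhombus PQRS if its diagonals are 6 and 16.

Area of a rhombus = (d1 * d2) / 2
Area = (6 * 16) / 2
Area = 96 / 2
Area = 48

48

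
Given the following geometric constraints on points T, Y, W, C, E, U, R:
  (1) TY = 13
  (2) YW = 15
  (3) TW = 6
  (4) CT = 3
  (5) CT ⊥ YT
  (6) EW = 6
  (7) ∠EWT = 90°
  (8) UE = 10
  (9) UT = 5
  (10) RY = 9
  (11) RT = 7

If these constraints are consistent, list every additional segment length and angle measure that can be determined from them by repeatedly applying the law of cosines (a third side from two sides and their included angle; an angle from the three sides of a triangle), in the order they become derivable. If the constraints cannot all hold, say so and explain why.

The constraints are consistent. Derivable facts, in order:
After 1 step:
- TE = 6·√2
- YC = √178
- ∠RTY = 41.17°
- ∠RYT = 30.8°
- ∠TRY = 108.03°
- ∠TWY = 59.26°
- ∠TYW = 23.37°
- ∠WTY = 97.37°
After 2 steps:
- ∠CYT = 12.99°
- ∠ETU = 92.03°
- ∠ETW = 45°
- ∠EUT = 57.99°
- ∠TCY = 77.01°
- ∠TEU = 29.98°
- ∠TEW = 45°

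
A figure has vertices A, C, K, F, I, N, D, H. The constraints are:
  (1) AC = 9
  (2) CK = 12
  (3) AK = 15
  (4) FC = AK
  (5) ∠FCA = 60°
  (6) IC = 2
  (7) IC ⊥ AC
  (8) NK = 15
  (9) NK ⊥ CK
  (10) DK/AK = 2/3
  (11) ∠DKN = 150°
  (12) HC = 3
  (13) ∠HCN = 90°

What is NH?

Step 1: By the law of cosines on triangle CKN: CN² = 12² + 15² − 2·12·15·cos(90°) = 369, so CN = 3·√41.
Step 2: By the law of cosines on triangle NCH: NH² = (3·√41)² + 3² − 2·3·√41·3·cos(90°) = 378, so NH = 3·√42.

Therefore, the length of NH = 3·√42.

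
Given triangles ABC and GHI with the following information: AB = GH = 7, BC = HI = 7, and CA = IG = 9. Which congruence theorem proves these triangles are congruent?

The given information matches SSS: All three pairs of corresponding sides are equal (Side-Side-Side).

SSS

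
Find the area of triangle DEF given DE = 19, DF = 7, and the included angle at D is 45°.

When two sides and the included angle are known, the area formula is (1/2)ab sin(C).
The height from one side to the opposite vertex is 7 sin(45°) = 7*sqrt(2)/2.
Area = (1/2) * 19 * 7*sqrt(2)/2 = 133*sqrt(2)/4.

133*sqrt(2)/4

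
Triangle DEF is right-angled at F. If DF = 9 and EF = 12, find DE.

DE = sqrt(9^2 + 12^2) = sqrt(225) = 15

15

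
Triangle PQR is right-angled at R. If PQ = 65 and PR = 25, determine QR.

QR = sqrt(65^2 - 25^2) = sqrt(3600) = 60

60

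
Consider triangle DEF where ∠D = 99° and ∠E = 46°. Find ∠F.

By the triangle angle sum property, the three interior angles of any triangle add up to 180°.
We know angle D = 99° and angle E = 46°, so their sum is 145°.
Therefore angle F = 180° - 145° = 35°.

35 degrees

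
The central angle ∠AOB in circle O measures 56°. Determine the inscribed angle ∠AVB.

Inscribed angle = 56° / 2 = 28° (inscribed angle theorem).

28°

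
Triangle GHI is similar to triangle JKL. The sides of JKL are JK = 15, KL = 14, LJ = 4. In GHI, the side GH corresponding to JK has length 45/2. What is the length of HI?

k = 45/2/15 = 3/2. HI = 3/2 * 14 = 21.

21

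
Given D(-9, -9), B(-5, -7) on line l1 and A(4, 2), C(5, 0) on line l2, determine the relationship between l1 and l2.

Slope of line 1: m1 = (-7 - -9)/(-5 - -9) = 2/4 = 1/2
Slope of line 2: m2 = (0 - 2)/(5 - 4) = -2/1 = -2
m1 * m2 = -1, so perpendicular.

Perpendicular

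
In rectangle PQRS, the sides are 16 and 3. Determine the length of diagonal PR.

Using the Pythagorean theorem:
d² = 16² + 3² = 256 + 9 = 265
d = sqrt(265)

sqrt(265)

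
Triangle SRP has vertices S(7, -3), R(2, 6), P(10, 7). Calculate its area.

Using the Shoelace formula for a triangle:
Area = (1/2)|x0(y1 - y2) + x1(y2 - y0) + x2(y0 - y1)|
Area = (1/2)|7(6 - 7) + 2(7 - -3) + 10(-3 - 6)|
Area = (1/2)|-7 + 20 + -90|
Area = (1/2)|-77|
Area = (1/2)(77)
Area = 77/2

77/2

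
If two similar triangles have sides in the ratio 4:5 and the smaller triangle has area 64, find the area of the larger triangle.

Area ratio = (4/5)^2 = 16/25. Area of the larger triangle = 64 * 25/16 = 100.

100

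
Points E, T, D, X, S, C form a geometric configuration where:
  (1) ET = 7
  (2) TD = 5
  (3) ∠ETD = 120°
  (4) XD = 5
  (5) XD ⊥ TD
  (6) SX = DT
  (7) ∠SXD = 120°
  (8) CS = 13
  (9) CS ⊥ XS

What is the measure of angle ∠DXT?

Step 1: By the law of cosines on triangle XDT: XT² = 5² + 5² − 2·5·5·cos(90°) = 50, so XT = 5·√2.
Step 2: By the inverse law of cosines on triangle DXT: cos(∠DXT) = (5² + (5·√2)² − 5²) / (2·5·5·√2) = 50/70.71 = 0.7071, so ∠DXT = 45°.

Therefore, the measure of angle ∠DXT = 45°.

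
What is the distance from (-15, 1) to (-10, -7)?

The horizontal distance is |-10 - -15| = 5 and the vertical distance is |-7 - 1| = 8.
By the Pythagorean theorem, d = sqrt(5^2 + 8^2) = sqrt(89).

sqrt(89)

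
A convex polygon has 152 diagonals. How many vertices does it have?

Using d = n(n - 3)/2, we solve 152 = n(n - 3)/2.
So n(n - 3) = 304.
Testing n = 19: 19 * 16 = 304 = 304. Correct.
The polygon has 19 sides.

19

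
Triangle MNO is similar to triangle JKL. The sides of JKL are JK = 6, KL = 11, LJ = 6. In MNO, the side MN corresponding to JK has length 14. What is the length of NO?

k = 14/6 = 7/3. NO = 7/3 * 11 = 77/3.

77/3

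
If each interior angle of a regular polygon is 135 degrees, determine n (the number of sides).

Exterior angle = 180 - 135 = 45. n = 360 / 45 = 8.

8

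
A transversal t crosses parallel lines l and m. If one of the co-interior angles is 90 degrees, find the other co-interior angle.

Co-interior angles (same-side interior) formed by parallel lines and a transversal are supplementary (sum to 180 degrees).
The given angle is 90 degrees.
The co-interior angle = 180 - 90 = 90 degrees.

90 degrees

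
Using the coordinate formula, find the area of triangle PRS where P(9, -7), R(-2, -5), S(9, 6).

Using the Shoelace formula for a triangle:
Area = (1/2)|x0(y1 - y2) + x1(y2 - y0) + x2(y0 - y1)|
Area = (1/2)|9(-5 - 6) + -2(6 - -7) + 9(-7 - -5)|
Area = (1/2)|-99 + -26 + -18|
Area = (1/2)|-143|
Area = (1/2)(143)
Area = 143/2

143/2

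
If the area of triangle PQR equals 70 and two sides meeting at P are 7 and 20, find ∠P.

Area = (1/2) * a * b * sin(C)
sin(C) = 2 * Area / (a * b)
sin(C) = 2 * 70 / (7 * 20)
sin(C) = 1
C = arcsin(1) = 90°

90°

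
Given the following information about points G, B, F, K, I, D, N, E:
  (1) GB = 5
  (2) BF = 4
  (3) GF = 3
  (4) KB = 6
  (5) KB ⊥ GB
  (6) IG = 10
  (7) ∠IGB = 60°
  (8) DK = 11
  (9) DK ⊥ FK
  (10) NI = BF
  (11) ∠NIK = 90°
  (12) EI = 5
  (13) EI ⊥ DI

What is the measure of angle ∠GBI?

Step 1: By the law of cosines on triangle BGI: BI² = 5² + 10² − 2·5·10·cos(60°) = 75, so BI = 5·√3.
Step 2: By the inverse law of cosines on triangle GBI: cos(∠GBI) = (5² + (5·√3)² − 10²) / (2·5·5·√3) = 0/86.6 = 0, so ∠GBI = 90°.

Therefore, the measure of angle ∠GBI = 90°.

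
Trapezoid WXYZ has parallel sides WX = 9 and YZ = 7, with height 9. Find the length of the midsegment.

midsegment = (9 + 7) / 2 = 16 / 2 = 8

8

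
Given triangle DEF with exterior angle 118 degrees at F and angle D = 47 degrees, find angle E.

By the exterior angle theorem: exterior angle = sum of remote interior angles.
118 = 47 + angle E
angle E = 118 - 47 = 71 degrees

71 degrees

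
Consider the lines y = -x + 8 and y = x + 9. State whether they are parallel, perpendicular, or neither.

Slope of line 1: m1 = -1
Slope of line 2: m2 = 1
m1 * m2 = -1, so perpendicular.

Perpendicular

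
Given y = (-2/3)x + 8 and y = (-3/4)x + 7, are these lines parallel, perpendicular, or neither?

Slope of line 1: m1 = -2/3
Slope of line 2: m2 = -3/4
m1 != m2 and m1*m2 = 1/2 != -1. Neither.

Neither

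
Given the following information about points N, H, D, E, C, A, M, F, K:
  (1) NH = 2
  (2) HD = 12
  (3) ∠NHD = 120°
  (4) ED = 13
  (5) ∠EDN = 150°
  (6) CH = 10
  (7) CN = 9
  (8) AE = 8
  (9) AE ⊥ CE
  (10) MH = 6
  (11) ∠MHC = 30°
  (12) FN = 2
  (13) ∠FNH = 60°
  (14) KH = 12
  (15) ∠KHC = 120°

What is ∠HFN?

Step 1: By the law of cosines on triangle FNH: FH² = 2² + 2² − 2·2·2·cos(60°) = 4, so FH = 2.
Step 2: By the inverse law of cosines on triangle HFN: cos(∠HFN) = (2² + 2² − 2²) / (2·2·2) = 4/8 = 0.5, so ∠HFN = 60°.

Therefore, the measure of angle ∠HFN = 60°.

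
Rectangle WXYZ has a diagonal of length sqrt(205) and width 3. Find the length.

b = sqrt(d^2 - a^2) = sqrt(205 - 9) = sqrt(196) = 14

14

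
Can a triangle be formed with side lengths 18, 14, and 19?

Check all three triangle inequalities:
18 + 14 = 32 > 19 ✓
18 + 19 = 37 > 14 ✓
14 + 19 = 33 > 18 ✓
All conditions hold, so these sides form a valid triangle.

Yes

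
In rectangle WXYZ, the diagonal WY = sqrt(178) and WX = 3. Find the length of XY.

The diagonal of a rectangle forms a right triangle with the two sides.
Rearranging the Pythagorean theorem: missing side = sqrt(d^2 - known^2).
= sqrt(178 - 9) = sqrt(169) = 13.

13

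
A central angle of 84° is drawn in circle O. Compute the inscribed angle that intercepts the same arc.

By the inscribed angle theorem, the inscribed angle is half the central angle.
Inscribed angle = 84° / 2 = 42°

42°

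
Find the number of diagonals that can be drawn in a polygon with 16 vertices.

The number of diagonals in an n-gon is n(n - 3)/2.
For n = 16: 16(16 - 3)/2 = 16 × 13 / 2 = 104.

104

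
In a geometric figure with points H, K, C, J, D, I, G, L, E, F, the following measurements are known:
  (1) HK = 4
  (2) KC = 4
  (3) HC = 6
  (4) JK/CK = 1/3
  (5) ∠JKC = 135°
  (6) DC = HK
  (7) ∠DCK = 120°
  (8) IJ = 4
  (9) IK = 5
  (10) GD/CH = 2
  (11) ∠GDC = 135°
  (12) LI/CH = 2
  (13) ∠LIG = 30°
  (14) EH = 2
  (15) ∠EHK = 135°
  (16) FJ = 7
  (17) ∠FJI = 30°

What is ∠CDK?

From the given relations: DC = HK = 4.
Step 1: By the law of cosines on triangle DCK: DK² = 4² + 4² − 2·4·4·cos(120°) = 48, so DK = 4·√3.
Step 2: By the inverse law of cosines on triangle CDK: cos(∠CDK) = (4² + (4·√3)² − 4²) / (2·4·4·√3) = 48/55.43 = 0.866, so ∠CDK = 30°.

Therefore, the measure of angle ∠CDK = 30°.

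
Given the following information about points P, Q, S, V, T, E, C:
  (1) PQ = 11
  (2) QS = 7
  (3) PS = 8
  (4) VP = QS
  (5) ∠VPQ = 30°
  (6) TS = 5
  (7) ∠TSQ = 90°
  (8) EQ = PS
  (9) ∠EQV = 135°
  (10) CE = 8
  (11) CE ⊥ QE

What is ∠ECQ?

From the given relations: EQ = PS = 8.
Step 1: By the law of cosines on triangle CEQ: CQ² = 8² + 8² − 2·8·8·cos(90°) = 128, so CQ = 8·√2.
Step 2: By the inverse law of cosines on triangle ECQ: cos(∠ECQ) = (8² + (8·√2)² − 8²) / (2·8·8·√2) = 128/181.02 = 0.7071, so ∠ECQ = 45°.

Therefore, the measure of angle ∠ECQ = 45°.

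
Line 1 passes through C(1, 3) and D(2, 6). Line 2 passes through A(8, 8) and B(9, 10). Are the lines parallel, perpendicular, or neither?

Slope of line 1: m1 = (6 - 3)/(2 - 1) = 3/1 = 3
Slope of line 2: m2 = (10 - 8)/(9 - 8) = 2/1 = 2
For parallel lines we need equal slopes: 3 != 2.
For perpendicular lines we need m1*m2 = -1: (3)(2) = 6 != -1.
Since neither condition holds, the lines are neither parallel nor perpendicular.

Neither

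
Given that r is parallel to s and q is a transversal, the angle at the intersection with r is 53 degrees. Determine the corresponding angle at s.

Corresponding angles formed by parallel lines and a transversal are equal.
The given angle is 53 degrees.
The corresponding angle = 53 degrees.

53 degrees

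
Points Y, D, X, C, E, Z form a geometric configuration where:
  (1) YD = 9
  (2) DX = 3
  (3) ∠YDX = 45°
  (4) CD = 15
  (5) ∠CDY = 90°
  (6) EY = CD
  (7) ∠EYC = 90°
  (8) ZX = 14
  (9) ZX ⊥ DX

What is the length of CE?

From the given relations: EY = CD = 15.
Step 1: By the law of cosines on triangle CDY: CY² = 15² + 9² − 2·15·9·cos(90°) = 306, so CY = 3·√34.
Step 2: By the law of cosines on triangle CYE: CE² = (3·√34)² + 15² − 2·3·√34·15·cos(90°) = 531, so CE = 3·√59.

Therefore, the length of CE = 3·√59.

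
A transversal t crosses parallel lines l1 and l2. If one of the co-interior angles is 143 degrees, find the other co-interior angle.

Co-interior angles sum to 180: 180 - 143 = 37 degrees.

37 degrees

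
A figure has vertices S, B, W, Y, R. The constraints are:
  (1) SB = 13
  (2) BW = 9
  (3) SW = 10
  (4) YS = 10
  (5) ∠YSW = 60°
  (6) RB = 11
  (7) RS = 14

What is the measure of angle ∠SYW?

Step 1: By the law of cosines on triangle YSW: YW² = 10² + 10² − 2·10·10·cos(60°) = 100, so YW = 10.
Step 2: By the inverse law of cosines on triangle SYW: cos(∠SYW) = (10² + 10² − 10²) / (2·10·10) = 100/200 = 0.5, so ∠SYW = 60°.

Therefore, the measure of angle ∠SYW = 60°.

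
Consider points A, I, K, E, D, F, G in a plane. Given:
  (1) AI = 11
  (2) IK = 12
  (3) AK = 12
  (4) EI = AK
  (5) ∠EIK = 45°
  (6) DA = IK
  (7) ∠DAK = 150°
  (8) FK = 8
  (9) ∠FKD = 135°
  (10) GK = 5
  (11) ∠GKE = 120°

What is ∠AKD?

From the given relations: DA = IK = 12.
Step 1: By the law of cosines on triangle KAD: KD² = 12² + 12² − 2·12·12·cos(150°) = 537.42, so KD ≈ 23.18.
Step 2: By the inverse law of cosines on triangle AKD: cos(∠AKD) = (12² + 23.18² − 12²) / (2·12·23.18) = 537.42/556.37 = 0.9659, so ∠AKD = 15°.

Therefore, the measure of angle ∠AKD = 15°.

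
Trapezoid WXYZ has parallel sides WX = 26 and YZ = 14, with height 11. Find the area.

Area of a trapezoid = (base1 + base2) * height / 2
Area = (26 + 14) * 11 / 2
Area = 40 * 11 / 2
Area = 440 / 2
Area = 220

220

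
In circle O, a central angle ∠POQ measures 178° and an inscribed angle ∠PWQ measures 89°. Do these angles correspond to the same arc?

By the inscribed angle theorem, if both angles subtend the same arc, the inscribed angle must be half the central angle.
Half of 178° = 89°, which equals the given inscribed angle of 89°.
Therefore, yes, they correspond to the same arc.

Yes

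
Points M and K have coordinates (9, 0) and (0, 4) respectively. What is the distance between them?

d = sqrt((-9)^2 + (4)^2) = sqrt(97)

sqrt(97)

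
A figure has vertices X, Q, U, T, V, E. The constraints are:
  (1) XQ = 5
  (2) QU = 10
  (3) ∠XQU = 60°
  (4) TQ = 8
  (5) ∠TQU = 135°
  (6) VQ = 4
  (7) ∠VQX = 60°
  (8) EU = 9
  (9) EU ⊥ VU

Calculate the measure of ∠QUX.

Step 1: By the law of cosines on triangle UQX: UX² = 10² + 5² − 2·10·5·cos(60°) = 75, so UX = 5·√3.
Step 2: By the inverse law of cosines on triangle QUX: cos(∠QUX) = (10² + (5·√3)² − 5²) / (2·10·5·√3) = 150/173.21 = 0.866, so ∠QUX = 30°.

Therefore, the measure of angle ∠QUX = 30°.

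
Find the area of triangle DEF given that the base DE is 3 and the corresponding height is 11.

Area = (1/2) * base * height
Area = (1/2) * 3 * 11
Area = 33/2

33/2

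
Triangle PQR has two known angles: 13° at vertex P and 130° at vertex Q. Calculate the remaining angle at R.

angle R = 180 - 13 - 130 = 37 degrees.

37 degrees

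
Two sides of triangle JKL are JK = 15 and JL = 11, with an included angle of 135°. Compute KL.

When two sides and the included angle are known, the law of cosines gives the third side.
c^2 = a^2 + b^2 - 2ab cos(C) generalizes the Pythagorean theorem to non-right triangles.
Here: KL^2 = 225 + 121 - 330*(-sqrt(2)/2) = 165*sqrt(2) + 346
KL = sqrt(165*sqrt(2) + 346)

sqrt(165*sqrt(2) + 346)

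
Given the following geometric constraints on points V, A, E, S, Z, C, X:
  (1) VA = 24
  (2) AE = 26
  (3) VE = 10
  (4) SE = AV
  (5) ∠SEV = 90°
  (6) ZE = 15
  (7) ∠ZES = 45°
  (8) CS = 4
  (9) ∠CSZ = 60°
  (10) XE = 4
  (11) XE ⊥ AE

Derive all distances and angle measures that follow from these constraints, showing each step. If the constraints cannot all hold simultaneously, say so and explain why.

The constraints are consistent.

From the given relations:
  SE = AV = 24

Step 1: From VE = 10, ES = 24, and ∠VES = 90°, by the law of cosines:
  VS² = VE² + ES² - 2·VE·ES·cos(90°) = 100 + 576 - 0 = 676
  VS = 26

Step 2: From AE = 26, EX = 4, and ∠AEX = 90°, by the law of cosines:
  AX² = AE² + EX² - 2·AE·EX·cos(90°) = 676 + 16 - 0 = 692
  AX = 2·√173

Step 3: From SE = 24, EZ = 15, and ∠SEZ = 45°, by the law of cosines:
  SZ² = SE² + EZ² - 2·SE·EZ·cos(45°) = 576 + 225 - 509.1 = 291.9
  SZ ≈ 17.08

Step 4: From VA = 24, VE = 10, AE = 26, by the inverse law of cosines:
  cos(∠AVE) = (VA² + VE² - AE²) / (2·VA·VE)
  ∠AVE = 90°

Step 5: From AE = 26, AV = 24, EV = 10, by the inverse law of cosines:
  cos(∠EAV) = (AE² + AV² - EV²) / (2·AE·AV)
  ∠EAV = 22.62°

Step 6: From EA = 26, EV = 10, AV = 24, by the inverse law of cosines:
  cos(∠AEV) = (EA² + EV² - AV²) / (2·EA·EV)
  ∠AEV = 67.38°

Step 7: From ZS = 17.08, SC = 4, and ∠ZSC = 60°, by the law of cosines:
  ZC² = ZS² + SC² - 2·ZS·SC·cos(60°) = 291.9 + 16 - 68.34 = 239.5
  ZC ≈ 15.48

Step 8: From VE = 10, VS = 26, ES = 24, by the inverse law of cosines:
  cos(∠EVS) = (VE² + VS² - ES²) / (2·VE·VS)
  ∠EVS = 67.38°

Step 9: From AE = 26, AX = 2·√173, EX = 4, by the inverse law of cosines:
  cos(∠EAX) = (AE² + AX² - EX²) / (2·AE·AX)
  ∠EAX = 8.75°

Step 10: From SE = 24, SV = 26, EV = 10, by the inverse law of cosines:
  cos(∠ESV) = (SE² + SV² - EV²) / (2·SE·SV)
  ∠ESV = 22.62°

Step 11: From SE = 24, SZ = 17.08, EZ = 15, by the inverse law of cosines:
  cos(∠ESZ) = (SE² + SZ² - EZ²) / (2·SE·SZ)
  ∠ESZ = 38.38°

Step 12: From ZE = 15, ZS = 17.08, ES = 24, by the inverse law of cosines:
  cos(∠EZS) = (ZE² + ZS² - ES²) / (2·ZE·ZS)
  ∠EZS = 96.62°

Step 13: From XA = 2·√173, XE = 4, AE = 26, by the inverse law of cosines:
  cos(∠AXE) = (XA² + XE² - AE²) / (2·XA·XE)
  ∠AXE = 81.25°

Step 14: From ZC = 15.48, ZS = 17.08, CS = 4, by the inverse law of cosines:
  cos(∠CZS) = (ZC² + ZS² - CS²) / (2·ZC·ZS)
  ∠CZS = 12.93°

Step 15: From CS = 4, CZ = 15.48, SZ = 17.08, by the inverse law of cosines:
  cos(∠SCZ) = (CS² + CZ² - SZ²) / (2·CS·CZ)
  ∠SCZ = 107.07°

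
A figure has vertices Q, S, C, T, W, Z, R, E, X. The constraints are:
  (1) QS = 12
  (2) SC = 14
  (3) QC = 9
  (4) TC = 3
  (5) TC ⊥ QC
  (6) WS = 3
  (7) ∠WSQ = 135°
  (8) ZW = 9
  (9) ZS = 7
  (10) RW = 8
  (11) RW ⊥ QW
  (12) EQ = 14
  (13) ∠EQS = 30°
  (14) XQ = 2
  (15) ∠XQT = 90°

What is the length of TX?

Step 1: By the law of cosines on triangle QCT: QT² = 9² + 3² − 2·9·3·cos(90°) = 90, so QT = 3·√10.
Step 2: By the law of cosines on triangle TQX: TX² = (3·√10)² + 2² − 2·3·√10·2·cos(90°) = 94, so TX = √94.

Therefore, the length of TX = √94.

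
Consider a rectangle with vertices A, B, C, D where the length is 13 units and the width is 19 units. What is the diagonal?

d = sqrt(13^2 + 19^2) = sqrt(530)

sqrt(530)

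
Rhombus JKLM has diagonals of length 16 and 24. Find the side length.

In a rhombus, the diagonals bisect each other perpendicularly, creating four congruent right triangles.
Each triangle has legs 8 (half of 16) and 12 (half of 24).
The hypotenuse of each right triangle is a side of the rhombus:
side = sqrt(8^2 + 12^2) = sqrt(208) = 4*sqrt(13)

4*sqrt(13)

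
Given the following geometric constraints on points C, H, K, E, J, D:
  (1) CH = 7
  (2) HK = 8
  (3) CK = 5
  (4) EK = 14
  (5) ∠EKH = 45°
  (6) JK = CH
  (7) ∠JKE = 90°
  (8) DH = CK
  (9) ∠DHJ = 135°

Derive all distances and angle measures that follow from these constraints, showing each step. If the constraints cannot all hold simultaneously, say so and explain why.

The constraints are consistent.

From the given relations:
  JK = CH = 7
  DH = CK = 5

Step 1: From HK = 8, KE = 14, and ∠HKE = 45°, by the law of cosines:
  HE² = HK² + KE² - 2·HK·KE·cos(45°) = 64 + 196 - 158.4 = 101.6
  HE ≈ 10.08

Step 2: From EK = 14, KJ = 7, and ∠EKJ = 90°, by the law of cosines:
  EJ² = EK² + KJ² - 2·EK·KJ·cos(90°) = 196 + 49 - 0 = 245
  EJ = 7·√5

Step 3: From CH = 7, CK = 5, HK = 8, by the inverse law of cosines:
  cos(∠HCK) = (CH² + CK² - HK²) / (2·CH·CK)
  ∠HCK = 81.79°

Step 4: From HC = 7, HK = 8, CK = 5, by the inverse law of cosines:
  cos(∠CHK) = (HC² + HK² - CK²) / (2·HC·HK)
  ∠CHK = 38.21°

Step 5: From KC = 5, KH = 8, CH = 7, by the inverse law of cosines:
  cos(∠CKH) = (KC² + KH² - CH²) / (2·KC·KH)
  ∠CKH = 60°

Step 6: From HE = 10.08, HK = 8, EK = 14, by the inverse law of cosines:
  cos(∠EHK) = (HE² + HK² - EK²) / (2·HE·HK)
  ∠EHK = 100.86°

Step 7: From EH = 10.08, EK = 14, HK = 8, by the inverse law of cosines:
  cos(∠HEK) = (EH² + EK² - HK²) / (2·EH·EK)
  ∠HEK = 34.14°

Step 8: From EJ = 7·√5, EK = 14, JK = 7, by the inverse law of cosines:
  cos(∠JEK) = (EJ² + EK² - JK²) / (2·EJ·EK)
  ∠JEK = 26.57°

Step 9: From JE = 7·√5, JK = 7, EK = 14, by the inverse law of cosines:
  cos(∠EJK) = (JE² + JK² - EK²) / (2·JE·JK)
  ∠EJK = 63.43°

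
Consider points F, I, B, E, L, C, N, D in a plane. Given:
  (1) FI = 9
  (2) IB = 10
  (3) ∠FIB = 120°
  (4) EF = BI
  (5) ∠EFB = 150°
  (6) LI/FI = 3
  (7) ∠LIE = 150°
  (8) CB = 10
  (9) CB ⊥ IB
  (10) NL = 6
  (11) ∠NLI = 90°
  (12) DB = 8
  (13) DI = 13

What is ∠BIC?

Step 1: By the law of cosines on triangle IBC: IC² = 10² + 10² − 2·10·10·cos(90°) = 200, so IC = 10·√2.
Step 2: By the inverse law of cosines on triangle BIC: cos(∠BIC) = (10² + (10·√2)² − 10²) / (2·10·10·√2) = 200/282.84 = 0.7071, so ∠BIC = 45°.

Therefore, the measure of angle ∠BIC = 45°.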